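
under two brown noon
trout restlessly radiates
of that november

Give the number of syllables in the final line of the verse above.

5

The final line: "of that november": 1+1+3 = 5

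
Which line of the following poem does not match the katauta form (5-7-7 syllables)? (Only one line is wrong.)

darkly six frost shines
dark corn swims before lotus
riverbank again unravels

Line 1: "darkly six frost shines": 2+1+1+1 = 5 ✓
Line 2: "dark corn swims before lotus": 1+1+1+2+2 = 7 ✓
Line 3: "riverbank again unravels": 3+2+3 = 8 (expected 7)

Line 3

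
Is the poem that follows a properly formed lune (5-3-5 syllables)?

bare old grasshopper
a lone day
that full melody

Yes

Line 1: bare(1) + old(1) + grasshopper(3) = 5 ✓
Line 2: a(1) + lone(1) + day(1) = 3 ✓
Line 3: that(1) + full(1) + melody(3) = 5 ✓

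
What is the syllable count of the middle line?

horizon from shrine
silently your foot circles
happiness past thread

The middle line: "silently your foot circles": 3+1+1+2 = 7

7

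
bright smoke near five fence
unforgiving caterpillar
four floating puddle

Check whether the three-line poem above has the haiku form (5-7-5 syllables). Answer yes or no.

No

Line 1: bright (1), smoke (1), near (1), five (1), fence (1) → 5 ✓
Line 2: unforgiving (4), caterpillar (4) → 8 (expected 7)
Line 3: four (1), floating (2), puddle (2) → 5 ✓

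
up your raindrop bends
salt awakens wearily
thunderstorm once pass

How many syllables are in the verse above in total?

17

Line 1: up(1) + your(1) + raindrop(2) + bends(1) = 5
Line 2: salt(1) + awakens(3) + wearily(3) = 7
Line 3: thunderstorm(3) + once(1) + pass(1) = 5
Total: 5 + 7 + 5 = 17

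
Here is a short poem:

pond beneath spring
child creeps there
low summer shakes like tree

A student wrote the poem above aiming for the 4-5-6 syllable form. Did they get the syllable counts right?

Line 1: pond (1), beneath (2), spring (1) → 4 ✓
Line 2: child (1), creeps (1), there (1) → 3 (expected 5)
Line 3: low (1), summer (2), shakes (1), like (1), tree (1) → 6 ✓

No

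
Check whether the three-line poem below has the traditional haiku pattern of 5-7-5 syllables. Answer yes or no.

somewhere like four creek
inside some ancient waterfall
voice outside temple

No

Line 1: somewhere(2) + like(1) + four(1) + creek(1) = 5 ✓
Line 2: inside(2) + some(1) + ancient(2) + waterfall(3) = 8 (expected 7)
Line 3: voice(1) + outside(2) + temple(2) = 5 ✓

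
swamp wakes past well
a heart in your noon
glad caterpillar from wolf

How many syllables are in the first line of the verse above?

4

The first line: "swamp wakes past well": 1+1+1+1 = 4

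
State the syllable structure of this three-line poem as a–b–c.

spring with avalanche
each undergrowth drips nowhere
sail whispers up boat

Line 1: spring (1), with (1), avalanche (3) → 5
Line 2: each (1), undergrowth (3), drips (1), nowhere (2) → 7
Line 3: sail (1), whispers (2), up (1), boat (1) → 5

5–7–5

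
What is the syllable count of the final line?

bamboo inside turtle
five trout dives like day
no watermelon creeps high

The final line: "no watermelon creeps high": 1+4+1+1 = 7

7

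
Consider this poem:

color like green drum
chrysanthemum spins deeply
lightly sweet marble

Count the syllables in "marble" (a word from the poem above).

2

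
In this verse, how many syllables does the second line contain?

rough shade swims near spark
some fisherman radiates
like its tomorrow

7

The second line: "some fisherman radiates": 1+3+3 = 7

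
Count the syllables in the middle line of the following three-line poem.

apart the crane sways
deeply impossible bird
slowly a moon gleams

The middle line: deeply (2), impossible (4), bird (1) → 7

7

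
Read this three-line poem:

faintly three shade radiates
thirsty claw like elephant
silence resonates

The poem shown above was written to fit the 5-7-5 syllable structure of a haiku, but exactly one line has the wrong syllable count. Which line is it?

Line 1: "faintly three shade radiates": 2+1+1+3 = 7 (expected 5)
Line 2: "thirsty claw like elephant": 2+1+1+3 = 7 ✓
Line 3: "silence resonates": 2+3 = 5 ✓

Line 1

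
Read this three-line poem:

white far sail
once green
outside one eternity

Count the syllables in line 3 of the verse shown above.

7

Line 3: "outside one eternity": 2+1+4 = 7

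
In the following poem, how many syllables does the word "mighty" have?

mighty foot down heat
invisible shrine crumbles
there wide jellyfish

"mighty" has 2 syllables.

2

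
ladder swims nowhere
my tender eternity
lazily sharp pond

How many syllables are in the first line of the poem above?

5

The first line: ladder(2) + swims(1) + nowhere(2) = 5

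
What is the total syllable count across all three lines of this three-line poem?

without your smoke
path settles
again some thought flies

12

Line 1: without (2), your (1), smoke (1) → 4
Line 2: path (1), settles (2) → 3
Line 3: again (2), some (1), thought (1), flies (1) → 5
Total: 4 + 3 + 5 = 12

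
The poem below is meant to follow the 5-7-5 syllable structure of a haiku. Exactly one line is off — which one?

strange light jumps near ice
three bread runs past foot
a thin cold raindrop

Line 1: strange (1), light (1), jumps (1), near (1), ice (1) → 5 ✓
Line 2: three (1), bread (1), runs (1), past (1), foot (1) → 5 (expected 7)
Line 3: a (1), thin (1), cold (1), raindrop (2) → 5 ✓

The second line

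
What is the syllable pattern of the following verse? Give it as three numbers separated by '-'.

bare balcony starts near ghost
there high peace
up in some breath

Line 1: "bare balcony starts near ghost": 1+3+1+1+1 = 7
Line 2: "there high peace": 1+1+1 = 3
Line 3: "up in some breath": 1+1+1+1 = 4

7-3-4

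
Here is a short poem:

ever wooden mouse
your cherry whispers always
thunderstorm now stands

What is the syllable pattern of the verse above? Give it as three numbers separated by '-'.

Line 1: ever(2) + wooden(2) + mouse(1) = 5
Line 2: your(1) + cherry(2) + whispers(2) + always(2) = 7
Line 3: thunderstorm(3) + now(1) + stands(1) = 5

5-7-5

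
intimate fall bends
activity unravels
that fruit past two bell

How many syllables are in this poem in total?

17

Line 1: intimate(3) + fall(1) + bends(1) = 5
Line 2: activity(4) + unravels(3) = 7
Line 3: that(1) + fruit(1) + past(1) + two(1) + bell(1) = 5
Total: 5 + 7 + 5 = 17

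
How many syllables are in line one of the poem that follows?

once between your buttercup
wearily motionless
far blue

7

Line one: once (1), between (2), your (1), buttercup (3) → 7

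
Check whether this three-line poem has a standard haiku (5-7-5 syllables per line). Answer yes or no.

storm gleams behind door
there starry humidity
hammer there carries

Line 1: storm(1) + gleams(1) + behind(2) + door(1) = 5 ✓
Line 2: there(1) + starry(2) + humidity(4) = 7 ✓
Line 3: hammer(2) + there(1) + carries(2) = 5 ✓

Yes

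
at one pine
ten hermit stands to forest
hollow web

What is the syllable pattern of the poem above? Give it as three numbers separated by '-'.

3-7-3

Line 1: at(1) + one(1) + pine(1) = 3
Line 2: ten(1) + hermit(2) + stands(1) + to(1) + forest(2) = 7
Line 3: hollow(2) + web(1) = 3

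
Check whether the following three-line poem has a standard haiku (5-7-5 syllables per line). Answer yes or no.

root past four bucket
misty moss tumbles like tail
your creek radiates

Yes

Line 1: "root past four bucket": 1+1+1+2 = 5 ✓
Line 2: "misty moss tumbles like tail": 2+1+2+1+1 = 7 ✓
Line 3: "your creek radiates": 1+1+3 = 5 ✓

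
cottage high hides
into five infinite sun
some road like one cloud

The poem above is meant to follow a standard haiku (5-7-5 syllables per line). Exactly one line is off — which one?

The first line

Line 1: "cottage high hides": 2+1+1 = 4 (expected 5)
Line 2: "into five infinite sun": 2+1+3+1 = 7 ✓
Line 3: "some road like one cloud": 1+1+1+1+1 = 5 ✓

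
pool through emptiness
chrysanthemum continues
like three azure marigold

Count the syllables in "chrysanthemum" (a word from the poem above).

4

"chrysanthemum" has 4 syllables.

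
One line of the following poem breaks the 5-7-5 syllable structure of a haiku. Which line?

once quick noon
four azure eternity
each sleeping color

Line 1: once(1) + quick(1) + noon(1) = 3 (expected 5)
Line 2: four(1) + azure(2) + eternity(4) = 7 ✓
Line 3: each(1) + sleeping(2) + color(2) = 5 ✓

Line 1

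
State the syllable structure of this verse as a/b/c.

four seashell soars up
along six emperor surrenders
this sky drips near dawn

5/9/5

Line 1: "four seashell soars up": 1+2+1+1 = 5
Line 2: "along six emperor surrenders": 2+1+3+3 = 9
Line 3: "this sky drips near dawn": 1+1+1+1+1 = 5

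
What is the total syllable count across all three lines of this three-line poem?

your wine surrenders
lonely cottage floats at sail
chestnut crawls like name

Line 1: "your wine surrenders": 1+1+3 = 5
Line 2: "lonely cottage floats at sail": 2+2+1+1+1 = 7
Line 3: "chestnut crawls like name": 2+1+1+1 = 5
Total: 5 + 7 + 5 = 17

17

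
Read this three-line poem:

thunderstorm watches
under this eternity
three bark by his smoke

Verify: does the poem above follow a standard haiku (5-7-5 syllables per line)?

Line 1: thunderstorm(3) + watches(2) = 5 ✓
Line 2: under(2) + this(1) + eternity(4) = 7 ✓
Line 3: three(1) + bark(1) + by(1) + his(1) + smoke(1) = 5 ✓

Yes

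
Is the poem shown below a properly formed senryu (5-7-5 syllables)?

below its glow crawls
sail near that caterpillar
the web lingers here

Line 1: below (2), its (1), glow (1), crawls (1) → 5 ✓
Line 2: sail (1), near (1), that (1), caterpillar (4) → 7 ✓
Line 3: the (1), web (1), lingers (2), here (1) → 5 ✓

Yes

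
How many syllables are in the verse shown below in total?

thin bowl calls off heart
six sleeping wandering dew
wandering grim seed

Line 1: thin(1) + bowl(1) + calls(1) + off(1) + heart(1) = 5
Line 2: six(1) + sleeping(2) + wandering(3) + dew(1) = 7
Line 3: wandering(3) + grim(1) + seed(1) = 5
Total: 5 + 7 + 5 = 17

17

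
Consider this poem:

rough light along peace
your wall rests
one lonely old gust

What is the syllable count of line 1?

5

Line 1: "rough light along peace": 1+1+2+1 = 5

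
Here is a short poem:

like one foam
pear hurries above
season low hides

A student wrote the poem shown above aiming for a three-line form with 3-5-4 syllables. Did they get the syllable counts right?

Line 1: like (1), one (1), foam (1) → 3 ✓
Line 2: pear (1), hurries (2), above (2) → 5 ✓
Line 3: season (2), low (1), hides (1) → 4 ✓

Yes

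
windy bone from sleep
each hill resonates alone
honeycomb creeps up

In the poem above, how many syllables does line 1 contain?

5

Line 1: "windy bone from sleep": 2+1+1+1 = 5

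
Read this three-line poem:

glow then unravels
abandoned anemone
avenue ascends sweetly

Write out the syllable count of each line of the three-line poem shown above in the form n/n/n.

Line 1: glow(1) + then(1) + unravels(3) = 5
Line 2: abandoned(3) + anemone(4) = 7
Line 3: avenue(3) + ascends(2) + sweetly(2) = 7

5/7/7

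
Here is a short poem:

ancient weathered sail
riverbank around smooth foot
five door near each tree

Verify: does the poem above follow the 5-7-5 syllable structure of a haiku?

Yes

Line 1: "ancient weathered sail": 2+2+1 = 5 ✓
Line 2: "riverbank around smooth foot": 3+2+1+1 = 7 ✓
Line 3: "five door near each tree": 1+1+1+1+1 = 5 ✓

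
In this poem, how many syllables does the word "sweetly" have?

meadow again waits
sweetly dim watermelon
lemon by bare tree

2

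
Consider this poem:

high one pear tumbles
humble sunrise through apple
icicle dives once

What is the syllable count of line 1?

Line 1: "high one pear tumbles": 1+1+1+2 = 5

5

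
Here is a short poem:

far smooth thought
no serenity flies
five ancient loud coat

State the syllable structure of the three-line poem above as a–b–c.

Line 1: far (1), smooth (1), thought (1) → 3
Line 2: no (1), serenity (4), flies (1) → 6
Line 3: five (1), ancient (2), loud (1), coat (1) → 5

3–6–5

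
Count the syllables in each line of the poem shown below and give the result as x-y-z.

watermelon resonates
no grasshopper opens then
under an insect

7-7-5

Line 1: watermelon (4), resonates (3) → 7
Line 2: no (1), grasshopper (3), opens (2), then (1) → 7
Line 3: under (2), an (1), insect (2) → 5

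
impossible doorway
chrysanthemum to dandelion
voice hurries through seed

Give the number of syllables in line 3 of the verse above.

5

Line 3: "voice hurries through seed": 1+2+1+1 = 5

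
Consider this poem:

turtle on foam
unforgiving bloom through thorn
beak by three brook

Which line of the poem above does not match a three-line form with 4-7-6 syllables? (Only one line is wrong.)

The third line

Line 1: turtle(2) + on(1) + foam(1) = 4 ✓
Line 2: unforgiving(4) + bloom(1) + through(1) + thorn(1) = 7 ✓
Line 3: beak(1) + by(1) + three(1) + brook(1) = 4 (expected 6)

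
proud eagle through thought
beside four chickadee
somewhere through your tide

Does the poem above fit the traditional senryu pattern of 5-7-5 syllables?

No

Line 1: proud(1) + eagle(2) + through(1) + thought(1) = 5 ✓
Line 2: beside(2) + four(1) + chickadee(3) = 6 (expected 7)
Line 3: somewhere(2) + through(1) + your(1) + tide(1) = 5 ✓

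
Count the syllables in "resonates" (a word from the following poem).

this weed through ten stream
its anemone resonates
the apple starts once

"resonates" has 3 syllables.

3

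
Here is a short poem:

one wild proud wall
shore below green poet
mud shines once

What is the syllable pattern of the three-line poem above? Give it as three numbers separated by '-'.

Line 1: one (1), wild (1), proud (1), wall (1) → 4
Line 2: shore (1), below (2), green (1), poet (2) → 6
Line 3: mud (1), shines (1), once (1) → 3

4-6-3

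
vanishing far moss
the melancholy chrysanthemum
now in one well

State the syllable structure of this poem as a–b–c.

Line 1: vanishing (3), far (1), moss (1) → 5
Line 2: the (1), melancholy (4), chrysanthemum (4) → 9
Line 3: now (1), in (1), one (1), well (1) → 4

5–9–4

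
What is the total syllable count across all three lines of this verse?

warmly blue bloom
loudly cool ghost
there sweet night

Line 1: warmly(2) + blue(1) + bloom(1) = 4
Line 2: loudly(2) + cool(1) + ghost(1) = 4
Line 3: there(1) + sweet(1) + night(1) = 3
Total: 4 + 4 + 3 = 11

11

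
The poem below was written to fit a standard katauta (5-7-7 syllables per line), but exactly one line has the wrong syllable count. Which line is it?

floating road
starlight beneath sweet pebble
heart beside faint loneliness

Line 1: "floating road": 2+1 = 3 (expected 5)
Line 2: "starlight beneath sweet pebble": 2+2+1+2 = 7 ✓
Line 3: "heart beside faint loneliness": 1+2+1+3 = 7 ✓

The first line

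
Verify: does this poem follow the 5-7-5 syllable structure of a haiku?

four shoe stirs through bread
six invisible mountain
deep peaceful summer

Line 1: "four shoe stirs through bread": 1+1+1+1+1 = 5 ✓
Line 2: "six invisible mountain": 1+4+2 = 7 ✓
Line 3: "deep peaceful summer": 1+2+2 = 5 ✓

Yes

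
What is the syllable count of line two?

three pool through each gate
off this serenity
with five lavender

6

Line two: off (1), this (1), serenity (4) → 6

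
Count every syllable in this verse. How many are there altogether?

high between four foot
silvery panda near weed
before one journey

17

Line 1: "high between four foot": 1+2+1+1 = 5
Line 2: "silvery panda near weed": 3+2+1+1 = 7
Line 3: "before one journey": 2+1+2 = 5
Total: 5 + 7 + 5 = 17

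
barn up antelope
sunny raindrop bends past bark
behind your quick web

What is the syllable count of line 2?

7

Line 2: "sunny raindrop bends past bark": 2+2+1+1+1 = 7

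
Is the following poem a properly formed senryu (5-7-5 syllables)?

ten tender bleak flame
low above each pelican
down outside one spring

Line 1: ten(1) + tender(2) + bleak(1) + flame(1) = 5 ✓
Line 2: low(1) + above(2) + each(1) + pelican(3) = 7 ✓
Line 3: down(1) + outside(2) + one(1) + spring(1) = 5 ✓

Yes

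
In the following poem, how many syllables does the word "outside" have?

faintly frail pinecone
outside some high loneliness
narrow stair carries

2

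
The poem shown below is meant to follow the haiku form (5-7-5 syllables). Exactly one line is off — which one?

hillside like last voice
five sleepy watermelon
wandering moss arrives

Line 3

Line 1: hillside (2), like (1), last (1), voice (1) → 5 ✓
Line 2: five (1), sleepy (2), watermelon (4) → 7 ✓
Line 3: wandering (3), moss (1), arrives (2) → 6 (expected 5)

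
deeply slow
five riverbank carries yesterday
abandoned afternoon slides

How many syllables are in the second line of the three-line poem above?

9

The second line: "five riverbank carries yesterday": 1+3+2+3 = 9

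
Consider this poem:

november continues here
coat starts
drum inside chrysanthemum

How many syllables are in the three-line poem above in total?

16

Line 1: november(3) + continues(3) + here(1) = 7
Line 2: coat(1) + starts(1) = 2
Line 3: drum(1) + inside(2) + chrysanthemum(4) = 7
Total: 7 + 2 + 7 = 16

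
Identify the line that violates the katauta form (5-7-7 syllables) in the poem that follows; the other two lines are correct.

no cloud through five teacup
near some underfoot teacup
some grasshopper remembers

Line 1: no (1), cloud (1), through (1), five (1), teacup (2) → 6 (expected 5)
Line 2: near (1), some (1), underfoot (3), teacup (2) → 7 ✓
Line 3: some (1), grasshopper (3), remembers (3) → 7 ✓

Line 1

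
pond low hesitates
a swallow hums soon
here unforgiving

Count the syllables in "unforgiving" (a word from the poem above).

"unforgiving" has 4 syllables.

4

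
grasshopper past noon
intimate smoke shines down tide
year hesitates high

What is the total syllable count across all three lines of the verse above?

Line 1: grasshopper (3), past (1), noon (1) → 5
Line 2: intimate (3), smoke (1), shines (1), down (1), tide (1) → 7
Line 3: year (1), hesitates (3), high (1) → 5
Total: 5 + 7 + 5 = 17

17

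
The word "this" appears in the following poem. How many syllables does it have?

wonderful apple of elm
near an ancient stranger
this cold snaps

1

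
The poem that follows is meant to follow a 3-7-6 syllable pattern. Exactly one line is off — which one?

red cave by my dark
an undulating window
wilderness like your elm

The first line

Line 1: "red cave by my dark": 1+1+1+1+1 = 5 (expected 3)
Line 2: "an undulating window": 1+4+2 = 7 ✓
Line 3: "wilderness like your elm": 3+1+1+1 = 6 ✓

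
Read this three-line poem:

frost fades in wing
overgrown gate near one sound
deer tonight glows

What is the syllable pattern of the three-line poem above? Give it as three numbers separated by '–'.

Line 1: frost (1), fades (1), in (1), wing (1) → 4
Line 2: overgrown (3), gate (1), near (1), one (1), sound (1) → 7
Line 3: deer (1), tonight (2), glows (1) → 4

4–7–4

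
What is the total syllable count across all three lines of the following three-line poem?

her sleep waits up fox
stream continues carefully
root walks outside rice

17

Line 1: her (1), sleep (1), waits (1), up (1), fox (1) → 5
Line 2: stream (1), continues (3), carefully (3) → 7
Line 3: root (1), walks (1), outside (2), rice (1) → 5
Total: 5 + 7 + 5 = 17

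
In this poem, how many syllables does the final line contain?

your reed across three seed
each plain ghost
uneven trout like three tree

The final line: uneven(3) + trout(1) + like(1) + three(1) + tree(1) = 7

7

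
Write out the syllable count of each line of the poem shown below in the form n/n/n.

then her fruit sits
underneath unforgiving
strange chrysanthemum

Line 1: then(1) + her(1) + fruit(1) + sits(1) = 4
Line 2: underneath(3) + unforgiving(4) = 7
Line 3: strange(1) + chrysanthemum(4) = 5

4/7/5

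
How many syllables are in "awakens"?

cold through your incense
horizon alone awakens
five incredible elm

3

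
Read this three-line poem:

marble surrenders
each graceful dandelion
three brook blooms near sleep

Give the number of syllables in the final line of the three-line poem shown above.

5

The final line: three (1), brook (1), blooms (1), near (1), sleep (1) → 5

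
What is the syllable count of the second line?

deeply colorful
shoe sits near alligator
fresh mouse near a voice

The second line: shoe(1) + sits(1) + near(1) + alligator(4) = 7

7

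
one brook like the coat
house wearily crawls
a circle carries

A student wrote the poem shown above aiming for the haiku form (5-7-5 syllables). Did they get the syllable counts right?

No

Line 1: "one brook like the coat": 1+1+1+1+1 = 5 ✓
Line 2: "house wearily crawls": 1+3+1 = 5 (expected 7)
Line 3: "a circle carries": 1+2+2 = 5 ✓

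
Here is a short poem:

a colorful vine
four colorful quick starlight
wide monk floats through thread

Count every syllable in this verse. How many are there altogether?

17

Line 1: "a colorful vine": 1+3+1 = 5
Line 2: "four colorful quick starlight": 1+3+1+2 = 7
Line 3: "wide monk floats through thread": 1+1+1+1+1 = 5
Total: 5 + 7 + 5 = 17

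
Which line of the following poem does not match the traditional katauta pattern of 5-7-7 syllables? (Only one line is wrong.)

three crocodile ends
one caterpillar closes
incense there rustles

Line 1: three (1), crocodile (3), ends (1) → 5 ✓
Line 2: one (1), caterpillar (4), closes (2) → 7 ✓
Line 3: incense (2), there (1), rustles (2) → 5 (expected 7)

The third line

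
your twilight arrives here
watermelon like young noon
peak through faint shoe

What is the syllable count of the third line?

4

The third line: peak(1) + through(1) + faint(1) + shoe(1) = 4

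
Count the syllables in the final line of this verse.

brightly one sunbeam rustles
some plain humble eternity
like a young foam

The final line: like (1), a (1), young (1), foam (1) → 4

4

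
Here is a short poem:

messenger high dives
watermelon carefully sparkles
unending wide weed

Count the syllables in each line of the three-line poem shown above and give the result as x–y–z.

5–9–5

Line 1: "messenger high dives": 3+1+1 = 5
Line 2: "watermelon carefully sparkles": 4+3+2 = 9
Line 3: "unending wide weed": 3+1+1 = 5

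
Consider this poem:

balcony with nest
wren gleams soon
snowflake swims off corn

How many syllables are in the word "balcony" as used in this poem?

"balcony" has 3 syllables.

3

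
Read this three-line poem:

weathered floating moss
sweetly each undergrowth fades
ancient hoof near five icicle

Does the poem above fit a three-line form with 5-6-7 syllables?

No

Line 1: weathered (2), floating (2), moss (1) → 5 ✓
Line 2: sweetly (2), each (1), undergrowth (3), fades (1) → 7 (expected 6)
Line 3: ancient (2), hoof (1), near (1), five (1), icicle (3) → 8 (expected 7)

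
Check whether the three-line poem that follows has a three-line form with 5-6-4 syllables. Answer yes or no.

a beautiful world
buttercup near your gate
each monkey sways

Line 1: a(1) + beautiful(3) + world(1) = 5 ✓
Line 2: buttercup(3) + near(1) + your(1) + gate(1) = 6 ✓
Line 3: each(1) + monkey(2) + sways(1) = 4 ✓

Yes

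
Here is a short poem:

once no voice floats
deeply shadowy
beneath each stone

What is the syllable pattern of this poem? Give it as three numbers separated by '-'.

Line 1: once(1) + no(1) + voice(1) + floats(1) = 4
Line 2: deeply(2) + shadowy(3) = 5
Line 3: beneath(2) + each(1) + stone(1) = 4

4-5-4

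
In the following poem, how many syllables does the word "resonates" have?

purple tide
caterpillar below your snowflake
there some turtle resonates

"resonates" has 3 syllables.

3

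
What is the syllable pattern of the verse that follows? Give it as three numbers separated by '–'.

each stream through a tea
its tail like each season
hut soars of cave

5–6–4

Line 1: each (1), stream (1), through (1), a (1), tea (1) → 5
Line 2: its (1), tail (1), like (1), each (1), season (2) → 6
Line 3: hut (1), soars (1), of (1), cave (1) → 4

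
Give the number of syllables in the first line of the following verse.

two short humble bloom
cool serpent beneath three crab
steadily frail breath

5

The first line: "two short humble bloom": 1+1+2+1 = 5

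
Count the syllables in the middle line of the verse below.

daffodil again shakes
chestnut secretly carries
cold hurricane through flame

The middle line: chestnut (2), secretly (3), carries (2) → 7

7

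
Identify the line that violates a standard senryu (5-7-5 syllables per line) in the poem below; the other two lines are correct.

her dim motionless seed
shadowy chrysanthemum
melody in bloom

The first line

Line 1: "her dim motionless seed": 1+1+3+1 = 6 (expected 5)
Line 2: "shadowy chrysanthemum": 3+4 = 7 ✓
Line 3: "melody in bloom": 3+1+1 = 5 ✓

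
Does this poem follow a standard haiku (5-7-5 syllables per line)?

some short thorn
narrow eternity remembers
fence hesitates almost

No

Line 1: some(1) + short(1) + thorn(1) = 3 (expected 5)
Line 2: narrow(2) + eternity(4) + remembers(3) = 9 (expected 7)
Line 3: fence(1) + hesitates(3) + almost(2) = 6 (expected 5)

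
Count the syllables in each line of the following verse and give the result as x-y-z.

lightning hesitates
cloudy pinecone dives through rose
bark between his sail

5-7-5

Line 1: "lightning hesitates": 2+3 = 5
Line 2: "cloudy pinecone dives through rose": 2+2+1+1+1 = 7
Line 3: "bark between his sail": 1+2+1+1 = 5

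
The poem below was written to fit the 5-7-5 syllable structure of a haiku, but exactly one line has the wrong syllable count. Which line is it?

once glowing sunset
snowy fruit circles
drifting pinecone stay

Line 1: once (1), glowing (2), sunset (2) → 5 ✓
Line 2: snowy (2), fruit (1), circles (2) → 5 (expected 7)
Line 3: drifting (2), pinecone (2), stay (1) → 5 ✓

The second line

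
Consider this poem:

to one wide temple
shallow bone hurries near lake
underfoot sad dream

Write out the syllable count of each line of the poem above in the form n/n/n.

5/7/5

Line 1: to (1), one (1), wide (1), temple (2) → 5
Line 2: shallow (2), bone (1), hurries (2), near (1), lake (1) → 7
Line 3: underfoot (3), sad (1), dream (1) → 5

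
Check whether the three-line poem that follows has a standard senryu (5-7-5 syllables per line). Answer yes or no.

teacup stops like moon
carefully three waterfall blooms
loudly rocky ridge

No

Line 1: teacup (2), stops (1), like (1), moon (1) → 5 ✓
Line 2: carefully (3), three (1), waterfall (3), blooms (1) → 8 (expected 7)
Line 3: loudly (2), rocky (2), ridge (1) → 5 ✓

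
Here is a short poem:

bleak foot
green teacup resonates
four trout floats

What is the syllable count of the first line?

The first line: bleak(1) + foot(1) = 2

2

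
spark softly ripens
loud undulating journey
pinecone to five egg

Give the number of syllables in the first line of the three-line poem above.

5

The first line: "spark softly ripens": 1+2+2 = 5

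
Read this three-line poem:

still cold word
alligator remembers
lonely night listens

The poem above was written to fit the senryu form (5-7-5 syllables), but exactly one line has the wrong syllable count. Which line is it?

Line 1

Line 1: still(1) + cold(1) + word(1) = 3 (expected 5)
Line 2: alligator(4) + remembers(3) = 7 ✓
Line 3: lonely(2) + night(1) + listens(2) = 5 ✓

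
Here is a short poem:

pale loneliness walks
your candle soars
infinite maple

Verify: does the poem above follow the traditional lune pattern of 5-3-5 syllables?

No

Line 1: pale(1) + loneliness(3) + walks(1) = 5 ✓
Line 2: your(1) + candle(2) + soars(1) = 4 (expected 3)
Line 3: infinite(3) + maple(2) = 5 ✓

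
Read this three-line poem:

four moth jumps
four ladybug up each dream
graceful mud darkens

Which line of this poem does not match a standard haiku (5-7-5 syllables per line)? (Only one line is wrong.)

The first line

Line 1: four(1) + moth(1) + jumps(1) = 3 (expected 5)
Line 2: four(1) + ladybug(3) + up(1) + each(1) + dream(1) = 7 ✓
Line 3: graceful(2) + mud(1) + darkens(2) = 5 ✓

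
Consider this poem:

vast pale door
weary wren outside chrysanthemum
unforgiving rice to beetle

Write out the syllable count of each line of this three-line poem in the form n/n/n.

Line 1: vast(1) + pale(1) + door(1) = 3
Line 2: weary(2) + wren(1) + outside(2) + chrysanthemum(4) = 9
Line 3: unforgiving(4) + rice(1) + to(1) + beetle(2) = 8

3/9/8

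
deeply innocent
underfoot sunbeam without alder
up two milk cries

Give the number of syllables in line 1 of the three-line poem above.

Line 1: deeply(2) + innocent(3) = 5

5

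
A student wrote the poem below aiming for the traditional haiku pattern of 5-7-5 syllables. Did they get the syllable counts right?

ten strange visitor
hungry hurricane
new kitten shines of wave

No

Line 1: "ten strange visitor": 1+1+3 = 5 ✓
Line 2: "hungry hurricane": 2+3 = 5 (expected 7)
Line 3: "new kitten shines of wave": 1+2+1+1+1 = 6 (expected 5)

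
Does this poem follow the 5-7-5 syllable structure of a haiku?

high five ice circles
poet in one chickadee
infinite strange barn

Yes

Line 1: high (1), five (1), ice (1), circles (2) → 5 ✓
Line 2: poet (2), in (1), one (1), chickadee (3) → 7 ✓
Line 3: infinite (3), strange (1), barn (1) → 5 ✓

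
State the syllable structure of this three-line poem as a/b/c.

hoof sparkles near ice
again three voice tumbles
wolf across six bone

5/6/5

Line 1: "hoof sparkles near ice": 1+2+1+1 = 5
Line 2: "again three voice tumbles": 2+1+1+2 = 6
Line 3: "wolf across six bone": 1+2+1+1 = 5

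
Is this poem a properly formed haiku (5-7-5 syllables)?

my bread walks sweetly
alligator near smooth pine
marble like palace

Yes

Line 1: my (1), bread (1), walks (1), sweetly (2) → 5 ✓
Line 2: alligator (4), near (1), smooth (1), pine (1) → 7 ✓
Line 3: marble (2), like (1), palace (2) → 5 ✓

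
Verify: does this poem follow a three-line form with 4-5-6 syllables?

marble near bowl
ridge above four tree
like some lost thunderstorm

Yes

Line 1: marble(2) + near(1) + bowl(1) = 4 ✓
Line 2: ridge(1) + above(2) + four(1) + tree(1) = 5 ✓
Line 3: like(1) + some(1) + lost(1) + thunderstorm(3) = 6 ✓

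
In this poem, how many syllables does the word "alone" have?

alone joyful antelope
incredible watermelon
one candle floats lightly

2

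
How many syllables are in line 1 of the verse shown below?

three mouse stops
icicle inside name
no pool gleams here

3

Line 1: three (1), mouse (1), stops (1) → 3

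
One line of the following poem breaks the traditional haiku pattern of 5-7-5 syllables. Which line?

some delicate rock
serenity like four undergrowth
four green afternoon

Line 2

Line 1: "some delicate rock": 1+3+1 = 5 ✓
Line 2: "serenity like four undergrowth": 4+1+1+3 = 9 (expected 7)
Line 3: "four green afternoon": 1+1+3 = 5 ✓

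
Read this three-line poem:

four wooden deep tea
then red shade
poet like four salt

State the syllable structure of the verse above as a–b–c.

5–3–5

Line 1: four(1) + wooden(2) + deep(1) + tea(1) = 5
Line 2: then(1) + red(1) + shade(1) = 3
Line 3: poet(2) + like(1) + four(1) + salt(1) = 5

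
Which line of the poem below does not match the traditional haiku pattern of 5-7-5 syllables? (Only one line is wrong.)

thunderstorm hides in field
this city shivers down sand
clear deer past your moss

Line 1: "thunderstorm hides in field": 3+1+1+1 = 6 (expected 5)
Line 2: "this city shivers down sand": 1+2+2+1+1 = 7 ✓
Line 3: "clear deer past your moss": 1+1+1+1+1 = 5 ✓

The first line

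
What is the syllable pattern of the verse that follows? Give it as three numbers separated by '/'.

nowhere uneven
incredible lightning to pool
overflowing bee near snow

5/8/7

Line 1: nowhere (2), uneven (3) → 5
Line 2: incredible (4), lightning (2), to (1), pool (1) → 8
Line 3: overflowing (4), bee (1), near (1), snow (1) → 7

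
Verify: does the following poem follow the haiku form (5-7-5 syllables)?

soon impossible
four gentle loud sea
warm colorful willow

Line 1: "soon impossible": 1+4 = 5 ✓
Line 2: "four gentle loud sea": 1+2+1+1 = 5 (expected 7)
Line 3: "warm colorful willow": 1+3+2 = 6 (expected 5)

No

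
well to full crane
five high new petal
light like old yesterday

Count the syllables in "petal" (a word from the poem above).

"petal" has 2 syllables.

2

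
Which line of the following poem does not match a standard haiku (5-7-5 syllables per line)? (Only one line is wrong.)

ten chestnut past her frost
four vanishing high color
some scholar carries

The first line

Line 1: ten(1) + chestnut(2) + past(1) + her(1) + frost(1) = 6 (expected 5)
Line 2: four(1) + vanishing(3) + high(1) + color(2) = 7 ✓
Line 3: some(1) + scholar(2) + carries(2) = 5 ✓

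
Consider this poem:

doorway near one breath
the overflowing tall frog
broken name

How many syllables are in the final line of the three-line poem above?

3

The final line: "broken name": 2+1 = 3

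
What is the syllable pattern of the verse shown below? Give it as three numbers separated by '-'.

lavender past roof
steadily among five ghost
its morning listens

Line 1: lavender(3) + past(1) + roof(1) = 5
Line 2: steadily(3) + among(2) + five(1) + ghost(1) = 7
Line 3: its(1) + morning(2) + listens(2) = 5

5-7-5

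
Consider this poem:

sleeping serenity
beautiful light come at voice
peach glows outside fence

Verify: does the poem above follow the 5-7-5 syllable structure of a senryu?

No

Line 1: sleeping (2), serenity (4) → 6 (expected 5)
Line 2: beautiful (3), light (1), come (1), at (1), voice (1) → 7 ✓
Line 3: peach (1), glows (1), outside (2), fence (1) → 5 ✓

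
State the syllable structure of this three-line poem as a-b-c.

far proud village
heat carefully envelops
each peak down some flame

4-7-5

Line 1: far (1), proud (1), village (2) → 4
Line 2: heat (1), carefully (3), envelops (3) → 7
Line 3: each (1), peak (1), down (1), some (1), flame (1) → 5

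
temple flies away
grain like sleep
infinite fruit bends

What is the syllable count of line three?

5

Line three: "infinite fruit bends": 3+1+1 = 5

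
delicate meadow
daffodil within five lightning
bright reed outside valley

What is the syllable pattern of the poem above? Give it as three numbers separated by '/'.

5/8/6

Line 1: delicate (3), meadow (2) → 5
Line 2: daffodil (3), within (2), five (1), lightning (2) → 8
Line 3: bright (1), reed (1), outside (2), valley (2) → 6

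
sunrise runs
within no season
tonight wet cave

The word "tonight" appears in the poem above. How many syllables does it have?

2

"tonight" has 2 syllables.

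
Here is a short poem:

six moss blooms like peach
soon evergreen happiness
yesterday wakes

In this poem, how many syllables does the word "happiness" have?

3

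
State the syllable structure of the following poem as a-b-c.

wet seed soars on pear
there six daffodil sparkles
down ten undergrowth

5-7-5

Line 1: "wet seed soars on pear": 1+1+1+1+1 = 5
Line 2: "there six daffodil sparkles": 1+1+3+2 = 7
Line 3: "down ten undergrowth": 1+1+3 = 5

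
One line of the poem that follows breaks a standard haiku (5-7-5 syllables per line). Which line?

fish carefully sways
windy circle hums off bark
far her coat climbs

The third line

Line 1: fish(1) + carefully(3) + sways(1) = 5 ✓
Line 2: windy(2) + circle(2) + hums(1) + off(1) + bark(1) = 7 ✓
Line 3: far(1) + her(1) + coat(1) + climbs(1) = 4 (expected 5)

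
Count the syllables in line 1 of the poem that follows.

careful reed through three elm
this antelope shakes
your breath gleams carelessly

6

Line 1: careful (2), reed (1), through (1), three (1), elm (1) → 6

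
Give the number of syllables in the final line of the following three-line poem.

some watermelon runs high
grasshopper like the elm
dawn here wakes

The final line: dawn(1) + here(1) + wakes(1) = 3

3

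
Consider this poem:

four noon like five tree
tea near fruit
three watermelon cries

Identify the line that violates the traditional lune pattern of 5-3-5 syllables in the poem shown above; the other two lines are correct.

Line 3

Line 1: four (1), noon (1), like (1), five (1), tree (1) → 5 ✓
Line 2: tea (1), near (1), fruit (1) → 3 ✓
Line 3: three (1), watermelon (4), cries (1) → 6 (expected 5)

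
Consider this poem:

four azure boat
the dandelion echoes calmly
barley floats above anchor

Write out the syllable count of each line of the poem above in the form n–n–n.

4–9–7

Line 1: four (1), azure (2), boat (1) → 4
Line 2: the (1), dandelion (4), echoes (2), calmly (2) → 9
Line 3: barley (2), floats (1), above (2), anchor (2) → 7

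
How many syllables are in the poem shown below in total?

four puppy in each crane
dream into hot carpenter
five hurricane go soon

19

Line 1: four(1) + puppy(2) + in(1) + each(1) + crane(1) = 6
Line 2: dream(1) + into(2) + hot(1) + carpenter(3) = 7
Line 3: five(1) + hurricane(3) + go(1) + soon(1) = 6
Total: 6 + 7 + 6 = 19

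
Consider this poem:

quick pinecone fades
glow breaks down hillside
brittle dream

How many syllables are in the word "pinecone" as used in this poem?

2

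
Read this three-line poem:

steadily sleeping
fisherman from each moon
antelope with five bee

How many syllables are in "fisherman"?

"fisherman" has 3 syllables.

3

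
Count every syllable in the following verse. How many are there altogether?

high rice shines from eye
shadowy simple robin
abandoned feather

17

Line 1: high (1), rice (1), shines (1), from (1), eye (1) → 5
Line 2: shadowy (3), simple (2), robin (2) → 7
Line 3: abandoned (3), feather (2) → 5
Total: 5 + 7 + 5 = 17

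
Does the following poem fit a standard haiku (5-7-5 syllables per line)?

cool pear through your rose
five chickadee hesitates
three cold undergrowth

Line 1: "cool pear through your rose": 1+1+1+1+1 = 5 ✓
Line 2: "five chickadee hesitates": 1+3+3 = 7 ✓
Line 3: "three cold undergrowth": 1+1+3 = 5 ✓

Yes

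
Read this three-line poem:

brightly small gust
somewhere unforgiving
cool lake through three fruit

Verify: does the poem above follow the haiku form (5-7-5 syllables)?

No

Line 1: brightly(2) + small(1) + gust(1) = 4 (expected 5)
Line 2: somewhere(2) + unforgiving(4) = 6 (expected 7)
Line 3: cool(1) + lake(1) + through(1) + three(1) + fruit(1) = 5 ✓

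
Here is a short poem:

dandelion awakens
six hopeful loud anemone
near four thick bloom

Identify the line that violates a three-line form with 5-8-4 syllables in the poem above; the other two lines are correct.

Line 1

Line 1: "dandelion awakens": 4+3 = 7 (expected 5)
Line 2: "six hopeful loud anemone": 1+2+1+4 = 8 ✓
Line 3: "near four thick bloom": 1+1+1+1 = 4 ✓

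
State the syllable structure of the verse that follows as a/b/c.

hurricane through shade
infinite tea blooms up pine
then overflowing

5/7/5

Line 1: hurricane (3), through (1), shade (1) → 5
Line 2: infinite (3), tea (1), blooms (1), up (1), pine (1) → 7
Line 3: then (1), overflowing (4) → 5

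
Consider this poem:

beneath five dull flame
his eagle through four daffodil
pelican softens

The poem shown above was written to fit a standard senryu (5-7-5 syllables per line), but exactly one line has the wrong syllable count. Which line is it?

Line 1: beneath (2), five (1), dull (1), flame (1) → 5 ✓
Line 2: his (1), eagle (2), through (1), four (1), daffodil (3) → 8 (expected 7)
Line 3: pelican (3), softens (2) → 5 ✓

The second line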